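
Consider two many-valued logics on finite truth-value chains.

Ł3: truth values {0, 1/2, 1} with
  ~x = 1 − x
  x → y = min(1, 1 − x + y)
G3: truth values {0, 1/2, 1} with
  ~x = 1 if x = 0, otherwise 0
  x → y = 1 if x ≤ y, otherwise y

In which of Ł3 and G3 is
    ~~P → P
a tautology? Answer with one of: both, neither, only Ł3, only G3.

only Ł3

In Ł3: every assignment gives 1 — tautology.
In G3: at P = 1/2 the value is 1/2 — not a tautology.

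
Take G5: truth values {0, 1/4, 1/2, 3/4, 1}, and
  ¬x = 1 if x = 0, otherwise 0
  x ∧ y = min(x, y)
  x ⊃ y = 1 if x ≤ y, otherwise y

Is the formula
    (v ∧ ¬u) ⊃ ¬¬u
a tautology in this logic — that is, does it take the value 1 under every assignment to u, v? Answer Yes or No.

Counterexample: take u = 0, v = 1/4.
¬u = ¬0 = 1
v ∧ ¬u = 1/4 ∧ 1 = 1/4
¬u = ¬0 = 1
¬¬u = ¬1 = 0
(v ∧ ¬u) ⊃ ¬¬u = 1/4 ⊃ 0 = 0
This gives 0 ≠ 1.

No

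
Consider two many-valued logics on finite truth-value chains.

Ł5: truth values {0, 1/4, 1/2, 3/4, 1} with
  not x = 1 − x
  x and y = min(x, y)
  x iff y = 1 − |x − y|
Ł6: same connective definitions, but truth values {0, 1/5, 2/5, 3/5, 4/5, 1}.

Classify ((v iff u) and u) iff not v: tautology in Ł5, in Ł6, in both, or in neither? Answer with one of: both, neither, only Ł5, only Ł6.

In Ł5: at u = 0, v = 0 the value is 0 — not a tautology.
In Ł6: at u = 0, v = 0 the value is 0 — not a tautology.

neither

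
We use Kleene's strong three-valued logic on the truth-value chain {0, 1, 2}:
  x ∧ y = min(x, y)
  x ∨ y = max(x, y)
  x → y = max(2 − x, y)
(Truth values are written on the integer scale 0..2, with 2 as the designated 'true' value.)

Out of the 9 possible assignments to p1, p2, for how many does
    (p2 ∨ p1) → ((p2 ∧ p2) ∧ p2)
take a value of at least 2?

p1 = 0, p2 = 0 ↦ 2  ≥
p1 = 0, p2 = 1 ↦ 1  <
p1 = 0, p2 = 2 ↦ 2  ≥
p1 = 1, p2 = 0 ↦ 1  <
p1 = 1, p2 = 1 ↦ 1  <
p1 = 1, p2 = 2 ↦ 2  ≥
p1 = 2, p2 = 0 ↦ 0  <
p1 = 2, p2 = 1 ↦ 1  <
p1 = 2, p2 = 2 ↦ 2  ≥
So 4 of the 9 assignments meet the threshold.

4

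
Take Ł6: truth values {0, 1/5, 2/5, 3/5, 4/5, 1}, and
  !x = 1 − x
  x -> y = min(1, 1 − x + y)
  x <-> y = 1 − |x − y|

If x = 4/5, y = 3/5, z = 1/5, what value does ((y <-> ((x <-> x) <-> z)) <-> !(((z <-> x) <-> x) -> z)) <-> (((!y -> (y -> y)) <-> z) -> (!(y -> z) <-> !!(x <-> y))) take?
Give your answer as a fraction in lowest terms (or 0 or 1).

4/5

x <-> x = 4/5 <-> 4/5 = 1
(x <-> x) <-> z = 1 <-> 1/5 = 1/5
y <-> ((x <-> x) <-> z) = 3/5 <-> 1/5 = 3/5
z <-> x = 1/5 <-> 4/5 = 2/5
(z <-> x) <-> x = 2/5 <-> 4/5 = 3/5
((z <-> x) <-> x) -> z = 3/5 -> 1/5 = 3/5
!(((z <-> x) <-> x) -> z) = !3/5 = 2/5
(y <-> ((x <-> x) <-> z)) <-> !(((z <-> x) <-> x) -> z) = 3/5 <-> 2/5 = 4/5
!y = !3/5 = 2/5
y -> y = 3/5 -> 3/5 = 1
!y -> (y -> y) = 2/5 -> 1 = 1
(!y -> (y -> y)) <-> z = 1 <-> 1/5 = 1/5
y -> z = 3/5 -> 1/5 = 3/5
!(y -> z) = !3/5 = 2/5
x <-> y = 4/5 <-> 3/5 = 4/5
!(x <-> y) = !4/5 = 1/5
!!(x <-> y) = !1/5 = 4/5
!(y -> z) <-> !!(x <-> y) = 2/5 <-> 4/5 = 3/5
((!y -> (y -> y)) <-> z) -> (!(y -> z) <-> !!(x <-> y)) = 1/5 -> 3/5 = 1
((y <-> ((x <-> x) <-> z)) <-> !(((z <-> x) <-> x) -> z)) <-> (((!y -> (y -> y)) <-> z) -> (!(y -> z) <-> !!(x <-> y))) = 4/5 <-> 1 = 4/5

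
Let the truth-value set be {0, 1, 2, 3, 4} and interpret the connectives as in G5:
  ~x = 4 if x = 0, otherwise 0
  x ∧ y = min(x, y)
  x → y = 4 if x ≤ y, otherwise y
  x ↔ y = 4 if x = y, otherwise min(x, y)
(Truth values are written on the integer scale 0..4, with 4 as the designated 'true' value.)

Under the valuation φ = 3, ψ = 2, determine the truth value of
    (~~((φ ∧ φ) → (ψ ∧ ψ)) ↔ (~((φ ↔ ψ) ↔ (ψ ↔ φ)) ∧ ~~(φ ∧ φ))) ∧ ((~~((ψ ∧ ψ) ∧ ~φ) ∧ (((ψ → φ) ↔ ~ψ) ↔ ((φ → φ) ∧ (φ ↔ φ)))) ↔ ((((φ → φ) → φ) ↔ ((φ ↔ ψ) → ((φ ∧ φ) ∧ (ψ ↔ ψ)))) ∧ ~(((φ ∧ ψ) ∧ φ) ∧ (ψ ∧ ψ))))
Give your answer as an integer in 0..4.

0

φ ∧ φ = 3 ∧ 3 = 3
ψ ∧ ψ = 2 ∧ 2 = 2
(φ ∧ φ) → (ψ ∧ ψ) = 3 → 2 = 2
~((φ ∧ φ) → (ψ ∧ ψ)) = ~2 = 0
~~((φ ∧ φ) → (ψ ∧ ψ)) = ~0 = 4
φ ↔ ψ = 3 ↔ 2 = 2
ψ ↔ φ = 2 ↔ 3 = 2
(φ ↔ ψ) ↔ (ψ ↔ φ) = 2 ↔ 2 = 4
~((φ ↔ ψ) ↔ (ψ ↔ φ)) = ~4 = 0
φ ∧ φ = 3 ∧ 3 = 3
~(φ ∧ φ) = ~3 = 0
~~(φ ∧ φ) = ~0 = 4
~((φ ↔ ψ) ↔ (ψ ↔ φ)) ∧ ~~(φ ∧ φ) = 0 ∧ 4 = 0
~~((φ ∧ φ) → (ψ ∧ ψ)) ↔ (~((φ ↔ ψ) ↔ (ψ ↔ φ)) ∧ ~~(φ ∧ φ)) = 4 ↔ 0 = 0
ψ ∧ ψ = 2 ∧ 2 = 2
~φ = ~3 = 0
(ψ ∧ ψ) ∧ ~φ = 2 ∧ 0 = 0
~((ψ ∧ ψ) ∧ ~φ) = ~0 = 4
~~((ψ ∧ ψ) ∧ ~φ) = ~4 = 0
ψ → φ = 2 → 3 = 4
~ψ = ~2 = 0
(ψ → φ) ↔ ~ψ = 4 ↔ 0 = 0
φ → φ = 3 → 3 = 4
φ ↔ φ = 3 ↔ 3 = 4
(φ → φ) ∧ (φ ↔ φ) = 4 ∧ 4 = 4
((ψ → φ) ↔ ~ψ) ↔ ((φ → φ) ∧ (φ ↔ φ)) = 0 ↔ 4 = 0
~~((ψ ∧ ψ) ∧ ~φ) ∧ (((ψ → φ) ↔ ~ψ) ↔ ((φ → φ) ∧ (φ ↔ φ))) = 0 ∧ 0 = 0
φ → φ = 3 → 3 = 4
(φ → φ) → φ = 4 → 3 = 3
φ ↔ ψ = 3 ↔ 2 = 2
φ ∧ φ = 3 ∧ 3 = 3
ψ ↔ ψ = 2 ↔ 2 = 4
(φ ∧ φ) ∧ (ψ ↔ ψ) = 3 ∧ 4 = 3
(φ ↔ ψ) → ((φ ∧ φ) ∧ (ψ ↔ ψ)) = 2 → 3 = 4
((φ → φ) → φ) ↔ ((φ ↔ ψ) → ((φ ∧ φ) ∧ (ψ ↔ ψ))) = 3 ↔ 4 = 3
φ ∧ ψ = 3 ∧ 2 = 2
(φ ∧ ψ) ∧ φ = 2 ∧ 3 = 2
ψ ∧ ψ = 2 ∧ 2 = 2
((φ ∧ ψ) ∧ φ) ∧ (ψ ∧ ψ) = 2 ∧ 2 = 2
~(((φ ∧ ψ) ∧ φ) ∧ (ψ ∧ ψ)) = ~2 = 0
(((φ → φ) → φ) ↔ ((φ ↔ ψ) → ((φ ∧ φ) ∧ (ψ ↔ ψ)))) ∧ ~(((φ ∧ ψ) ∧ φ) ∧ (ψ ∧ ψ)) = 3 ∧ 0 = 0
(~~((ψ ∧ ψ) ∧ ~φ) ∧ (((ψ → φ) ↔ ~ψ) ↔ ((φ → φ) ∧ (φ ↔ φ)))) ↔ ((((φ → φ) → φ) ↔ ((φ ↔ ψ) → ((φ ∧ φ) ∧ (ψ ↔ ψ)))) ∧ ~(((φ ∧ ψ) ∧ φ) ∧ (ψ ∧ ψ))) = 0 ↔ 0 = 4
(~~((φ ∧ φ) → (ψ ∧ ψ)) ↔ (~((φ ↔ ψ) ↔ (ψ ↔ φ)) ∧ ~~(φ ∧ φ))) ∧ ((~~((ψ ∧ ψ) ∧ ~φ) ∧ (((ψ → φ) ↔ ~ψ) ↔ ((φ → φ) ∧ (φ ↔ φ)))) ↔ ((((φ → φ) → φ) ↔ ((φ ↔ ψ) → ((φ ∧ φ) ∧ (ψ ↔ ψ)))) ∧ ~(((φ ∧ ψ) ∧ φ) ∧ (ψ ∧ ψ)))) = 0 ∧ 4 = 0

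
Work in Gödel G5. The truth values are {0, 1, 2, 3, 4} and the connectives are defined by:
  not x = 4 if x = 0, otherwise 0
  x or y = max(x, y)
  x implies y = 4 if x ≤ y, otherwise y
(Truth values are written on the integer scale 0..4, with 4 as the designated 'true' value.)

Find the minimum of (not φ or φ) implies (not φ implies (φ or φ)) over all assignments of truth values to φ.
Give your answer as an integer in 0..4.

0

Take φ = 0:
not φ = not 0 = 4
not φ or φ = 4 or 0 = 4
not φ = not 0 = 4
φ or φ = 0 or 0 = 0
not φ implies (φ or φ) = 4 implies 0 = 0
(not φ or φ) implies (not φ implies (φ or φ)) = 4 implies 0 = 0
No assignment yields a value below 0, so this is the minimum.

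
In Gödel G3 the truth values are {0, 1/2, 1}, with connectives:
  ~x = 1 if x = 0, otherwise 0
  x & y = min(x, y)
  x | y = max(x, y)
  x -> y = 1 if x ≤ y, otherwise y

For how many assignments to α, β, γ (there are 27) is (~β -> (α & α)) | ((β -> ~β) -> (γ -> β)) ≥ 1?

23

value 1: 23 assignments (counts)
value 1/2: 2 assignments
value 0: 2 assignments
So 23 of the 27 assignments meet the threshold.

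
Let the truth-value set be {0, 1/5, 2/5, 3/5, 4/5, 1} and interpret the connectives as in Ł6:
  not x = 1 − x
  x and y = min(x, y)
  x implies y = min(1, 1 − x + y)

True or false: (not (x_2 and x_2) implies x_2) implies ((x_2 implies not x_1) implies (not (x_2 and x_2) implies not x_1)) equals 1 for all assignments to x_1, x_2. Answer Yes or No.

At x_1 = 0, x_2 = 2/5, for instance:
x_2 and x_2 = 2/5 and 2/5 = 2/5
not (x_2 and x_2) = not 2/5 = 3/5
not (x_2 and x_2) implies x_2 = 3/5 implies 2/5 = 4/5
not x_1 = not 0 = 1
x_2 implies not x_1 = 2/5 implies 1 = 1
not (x_2 and x_2) implies not x_1 = 3/5 implies 1 = 1
(x_2 implies not x_1) implies (not (x_2 and x_2) implies not x_1) = 1 implies 1 = 1
(not (x_2 and x_2) implies x_2) implies ((x_2 implies not x_1) implies (not (x_2 and x_2) implies not x_1)) = 4/5 implies 1 = 1
and checking the remaining 35 assignments likewise gives ≥ 1 in every case.

Yes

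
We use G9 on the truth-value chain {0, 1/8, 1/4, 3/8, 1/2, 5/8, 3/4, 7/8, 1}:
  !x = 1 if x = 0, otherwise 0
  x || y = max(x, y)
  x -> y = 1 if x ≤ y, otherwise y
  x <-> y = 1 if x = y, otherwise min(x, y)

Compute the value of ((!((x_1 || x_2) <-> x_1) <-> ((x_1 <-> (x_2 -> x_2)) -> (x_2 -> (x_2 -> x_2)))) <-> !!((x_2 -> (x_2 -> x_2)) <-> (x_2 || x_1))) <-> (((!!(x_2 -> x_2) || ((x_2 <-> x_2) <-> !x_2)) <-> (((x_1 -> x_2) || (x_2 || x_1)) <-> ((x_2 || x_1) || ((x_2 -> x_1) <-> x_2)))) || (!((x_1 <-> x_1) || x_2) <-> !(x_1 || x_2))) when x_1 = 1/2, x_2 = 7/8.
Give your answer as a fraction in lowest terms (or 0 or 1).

0

x_1 || x_2 = 1/2 || 7/8 = 7/8
(x_1 || x_2) <-> x_1 = 7/8 <-> 1/2 = 1/2
!((x_1 || x_2) <-> x_1) = !1/2 = 0
x_2 -> x_2 = 7/8 -> 7/8 = 1
x_1 <-> (x_2 -> x_2) = 1/2 <-> 1 = 1/2
x_2 -> x_2 = 7/8 -> 7/8 = 1
x_2 -> (x_2 -> x_2) = 7/8 -> 1 = 1
(x_1 <-> (x_2 -> x_2)) -> (x_2 -> (x_2 -> x_2)) = 1/2 -> 1 = 1
!((x_1 || x_2) <-> x_1) <-> ((x_1 <-> (x_2 -> x_2)) -> (x_2 -> (x_2 -> x_2))) = 0 <-> 1 = 0
x_2 -> x_2 = 7/8 -> 7/8 = 1
x_2 -> (x_2 -> x_2) = 7/8 -> 1 = 1
x_2 || x_1 = 7/8 || 1/2 = 7/8
(x_2 -> (x_2 -> x_2)) <-> (x_2 || x_1) = 1 <-> 7/8 = 7/8
!((x_2 -> (x_2 -> x_2)) <-> (x_2 || x_1)) = !7/8 = 0
!!((x_2 -> (x_2 -> x_2)) <-> (x_2 || x_1)) = !0 = 1
(!((x_1 || x_2) <-> x_1) <-> ((x_1 <-> (x_2 -> x_2)) -> (x_2 -> (x_2 -> x_2)))) <-> !!((x_2 -> (x_2 -> x_2)) <-> (x_2 || x_1)) = 0 <-> 1 = 0
x_2 -> x_2 = 7/8 -> 7/8 = 1
!(x_2 -> x_2) = !1 = 0
!!(x_2 -> x_2) = !0 = 1
x_2 <-> x_2 = 7/8 <-> 7/8 = 1
!x_2 = !7/8 = 0
(x_2 <-> x_2) <-> !x_2 = 1 <-> 0 = 0
!!(x_2 -> x_2) || ((x_2 <-> x_2) <-> !x_2) = 1 || 0 = 1
x_1 -> x_2 = 1/2 -> 7/8 = 1
x_2 || x_1 = 7/8 || 1/2 = 7/8
(x_1 -> x_2) || (x_2 || x_1) = 1 || 7/8 = 1
x_2 || x_1 = 7/8 || 1/2 = 7/8
x_2 -> x_1 = 7/8 -> 1/2 = 1/2
(x_2 -> x_1) <-> x_2 = 1/2 <-> 7/8 = 1/2
(x_2 || x_1) || ((x_2 -> x_1) <-> x_2) = 7/8 || 1/2 = 7/8
((x_1 -> x_2) || (x_2 || x_1)) <-> ((x_2 || x_1) || ((x_2 -> x_1) <-> x_2)) = 1 <-> 7/8 = 7/8
(!!(x_2 -> x_2) || ((x_2 <-> x_2) <-> !x_2)) <-> (((x_1 -> x_2) || (x_2 || x_1)) <-> ((x_2 || x_1) || ((x_2 -> x_1) <-> x_2))) = 1 <-> 7/8 = 7/8
x_1 <-> x_1 = 1/2 <-> 1/2 = 1
(x_1 <-> x_1) || x_2 = 1 || 7/8 = 1
!((x_1 <-> x_1) || x_2) = !1 = 0
x_1 || x_2 = 1/2 || 7/8 = 7/8
!(x_1 || x_2) = !7/8 = 0
!((x_1 <-> x_1) || x_2) <-> !(x_1 || x_2) = 0 <-> 0 = 1
((!!(x_2 -> x_2) || ((x_2 <-> x_2) <-> !x_2)) <-> (((x_1 -> x_2) || (x_2 || x_1)) <-> ((x_2 || x_1) || ((x_2 -> x_1) <-> x_2)))) || (!((x_1 <-> x_1) || x_2) <-> !(x_1 || x_2)) = 7/8 || 1 = 1
((!((x_1 || x_2) <-> x_1) <-> ((x_1 <-> (x_2 -> x_2)) -> (x_2 -> (x_2 -> x_2)))) <-> !!((x_2 -> (x_2 -> x_2)) <-> (x_2 || x_1))) <-> (((!!(x_2 -> x_2) || ((x_2 <-> x_2) <-> !x_2)) <-> (((x_1 -> x_2) || (x_2 || x_1)) <-> ((x_2 || x_1) || ((x_2 -> x_1) <-> x_2)))) || (!((x_1 <-> x_1) || x_2) <-> !(x_1 || x_2))) = 0 <-> 1 = 0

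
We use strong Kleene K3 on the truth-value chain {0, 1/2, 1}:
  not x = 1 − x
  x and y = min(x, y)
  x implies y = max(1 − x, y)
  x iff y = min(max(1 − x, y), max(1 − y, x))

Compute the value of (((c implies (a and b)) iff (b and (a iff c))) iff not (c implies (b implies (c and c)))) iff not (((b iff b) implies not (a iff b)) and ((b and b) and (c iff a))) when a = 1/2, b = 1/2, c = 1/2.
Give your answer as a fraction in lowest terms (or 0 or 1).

a and b = 1/2 and 1/2 = 1/2
c implies (a and b) = 1/2 implies 1/2 = 1/2
a iff c = 1/2 iff 1/2 = 1/2
b and (a iff c) = 1/2 and 1/2 = 1/2
(c implies (a and b)) iff (b and (a iff c)) = 1/2 iff 1/2 = 1/2
c and c = 1/2 and 1/2 = 1/2
b implies (c and c) = 1/2 implies 1/2 = 1/2
c implies (b implies (c and c)) = 1/2 implies 1/2 = 1/2
not (c implies (b implies (c and c))) = not 1/2 = 1/2
((c implies (a and b)) iff (b and (a iff c))) iff not (c implies (b implies (c and c))) = 1/2 iff 1/2 = 1/2
b iff b = 1/2 iff 1/2 = 1/2
a iff b = 1/2 iff 1/2 = 1/2
not (a iff b) = not 1/2 = 1/2
(b iff b) implies not (a iff b) = 1/2 implies 1/2 = 1/2
b and b = 1/2 and 1/2 = 1/2
c iff a = 1/2 iff 1/2 = 1/2
(b and b) and (c iff a) = 1/2 and 1/2 = 1/2
((b iff b) implies not (a iff b)) and ((b and b) and (c iff a)) = 1/2 and 1/2 = 1/2
not (((b iff b) implies not (a iff b)) and ((b and b) and (c iff a))) = not 1/2 = 1/2
(((c implies (a and b)) iff (b and (a iff c))) iff not (c implies (b implies (c and c)))) iff not (((b iff b) implies not (a iff b)) and ((b and b) and (c iff a))) = 1/2 iff 1/2 = 1/2

1/2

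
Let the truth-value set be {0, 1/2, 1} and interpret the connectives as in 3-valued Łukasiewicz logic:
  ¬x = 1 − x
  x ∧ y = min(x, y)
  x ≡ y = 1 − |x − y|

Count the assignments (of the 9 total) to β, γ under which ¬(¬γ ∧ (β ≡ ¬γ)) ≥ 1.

4

β = 0, γ = 0 ↦ 1  ≥
β = 0, γ = 1/2 ↦ 1/2  <
β = 0, γ = 1 ↦ 1  ≥
β = 1/2, γ = 0 ↦ 1/2  <
β = 1/2, γ = 1/2 ↦ 1/2  <
β = 1/2, γ = 1 ↦ 1  ≥
β = 1, γ = 0 ↦ 0  <
β = 1, γ = 1/2 ↦ 1/2  <
β = 1, γ = 1 ↦ 1  ≥
So 4 of the 9 assignments meet the threshold.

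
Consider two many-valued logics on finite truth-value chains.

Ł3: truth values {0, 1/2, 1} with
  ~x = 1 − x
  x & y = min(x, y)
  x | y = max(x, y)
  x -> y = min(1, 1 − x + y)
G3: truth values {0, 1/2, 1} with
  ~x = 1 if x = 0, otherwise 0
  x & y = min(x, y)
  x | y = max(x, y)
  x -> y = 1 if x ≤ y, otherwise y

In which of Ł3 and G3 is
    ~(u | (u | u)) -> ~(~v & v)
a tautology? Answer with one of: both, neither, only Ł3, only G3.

In Ł3: at u = 0, v = 1/2 the value is 1/2 — not a tautology.
In G3: every assignment gives 1 — tautology.

only G3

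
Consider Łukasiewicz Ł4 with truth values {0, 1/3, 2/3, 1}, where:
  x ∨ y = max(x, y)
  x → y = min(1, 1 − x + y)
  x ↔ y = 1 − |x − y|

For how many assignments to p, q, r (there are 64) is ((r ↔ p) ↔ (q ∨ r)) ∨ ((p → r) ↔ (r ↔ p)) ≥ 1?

value 1: 44 assignments (counts)
value 2/3: 11 assignments
value 1/3: 5 assignments
value 0: 4 assignments
So 44 of the 64 assignments meet the threshold.

44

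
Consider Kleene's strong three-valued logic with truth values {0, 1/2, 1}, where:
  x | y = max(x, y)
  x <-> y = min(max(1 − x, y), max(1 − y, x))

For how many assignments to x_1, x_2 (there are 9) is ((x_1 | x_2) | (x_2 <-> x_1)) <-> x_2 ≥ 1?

3

x_1 = 0, x_2 = 0 ↦ 0  <
x_1 = 0, x_2 = 1/2 ↦ 1/2  <
x_1 = 0, x_2 = 1 ↦ 1  ≥
x_1 = 1/2, x_2 = 0 ↦ 1/2  <
x_1 = 1/2, x_2 = 1/2 ↦ 1/2  <
x_1 = 1/2, x_2 = 1 ↦ 1  ≥
x_1 = 1, x_2 = 0 ↦ 0  <
x_1 = 1, x_2 = 1/2 ↦ 1/2  <
x_1 = 1, x_2 = 1 ↦ 1  ≥
So 3 of the 9 assignments meet the threshold.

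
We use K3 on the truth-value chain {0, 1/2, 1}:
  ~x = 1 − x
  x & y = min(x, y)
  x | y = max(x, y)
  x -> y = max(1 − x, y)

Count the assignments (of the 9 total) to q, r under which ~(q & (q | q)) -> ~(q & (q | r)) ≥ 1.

6

q = 0, r = 0 ↦ 1  ≥
q = 0, r = 1/2 ↦ 1  ≥
q = 0, r = 1 ↦ 1  ≥
q = 1/2, r = 0 ↦ 1/2  <
q = 1/2, r = 1/2 ↦ 1/2  <
q = 1/2, r = 1 ↦ 1/2  <
q = 1, r = 0 ↦ 1  ≥
q = 1, r = 1/2 ↦ 1  ≥
q = 1, r = 1 ↦ 1  ≥
So 6 of the 9 assignments meet the threshold.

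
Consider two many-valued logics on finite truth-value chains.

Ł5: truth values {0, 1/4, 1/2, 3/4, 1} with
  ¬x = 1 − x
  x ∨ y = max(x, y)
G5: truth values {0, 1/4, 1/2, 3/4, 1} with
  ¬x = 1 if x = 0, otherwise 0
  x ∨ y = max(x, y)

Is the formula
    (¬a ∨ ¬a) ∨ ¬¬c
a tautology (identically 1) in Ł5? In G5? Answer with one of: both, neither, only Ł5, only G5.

neither

In Ł5: at a = 1/4, c = 0 the value is 3/4 — not a tautology.
In G5: at a = 1/4, c = 0 the value is 0 — not a tautology.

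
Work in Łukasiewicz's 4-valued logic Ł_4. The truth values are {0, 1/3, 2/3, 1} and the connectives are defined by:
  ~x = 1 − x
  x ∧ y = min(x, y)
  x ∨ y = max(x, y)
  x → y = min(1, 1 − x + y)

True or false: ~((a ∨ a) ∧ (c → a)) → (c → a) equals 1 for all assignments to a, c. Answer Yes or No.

Counterexample: take a = 0, c = 1/3.
a ∨ a = 0 ∨ 0 = 0
c → a = 1/3 → 0 = 2/3
(a ∨ a) ∧ (c → a) = 0 ∧ 2/3 = 0
~((a ∨ a) ∧ (c → a)) = ~0 = 1
~((a ∨ a) ∧ (c → a)) → (c → a) = 1 → 2/3 = 2/3
This gives 2/3 ≠ 1.

No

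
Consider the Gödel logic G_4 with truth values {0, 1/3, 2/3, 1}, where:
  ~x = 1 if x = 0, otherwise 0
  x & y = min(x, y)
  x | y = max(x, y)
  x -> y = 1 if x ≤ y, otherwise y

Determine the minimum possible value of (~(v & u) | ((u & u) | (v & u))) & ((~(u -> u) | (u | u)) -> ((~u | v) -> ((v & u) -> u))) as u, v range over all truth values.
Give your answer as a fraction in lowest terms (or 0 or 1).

1/3

Take u = 1/3, v = 1/3:
v & u = 1/3 & 1/3 = 1/3
~(v & u) = ~1/3 = 0
u & u = 1/3 & 1/3 = 1/3
v & u = 1/3 & 1/3 = 1/3
(u & u) | (v & u) = 1/3 | 1/3 = 1/3
~(v & u) | ((u & u) | (v & u)) = 0 | 1/3 = 1/3
u -> u = 1/3 -> 1/3 = 1
~(u -> u) = ~1 = 0
u | u = 1/3 | 1/3 = 1/3
~(u -> u) | (u | u) = 0 | 1/3 = 1/3
~u = ~1/3 = 0
~u | v = 0 | 1/3 = 1/3
v & u = 1/3 & 1/3 = 1/3
(v & u) -> u = 1/3 -> 1/3 = 1
(~u | v) -> ((v & u) -> u) = 1/3 -> 1 = 1
(~(u -> u) | (u | u)) -> ((~u | v) -> ((v & u) -> u)) = 1/3 -> 1 = 1
(~(v & u) | ((u & u) | (v & u))) & ((~(u -> u) | (u | u)) -> ((~u | v) -> ((v & u) -> u))) = 1/3 & 1 = 1/3
No assignment yields a value below 1/3, so this is the minimum.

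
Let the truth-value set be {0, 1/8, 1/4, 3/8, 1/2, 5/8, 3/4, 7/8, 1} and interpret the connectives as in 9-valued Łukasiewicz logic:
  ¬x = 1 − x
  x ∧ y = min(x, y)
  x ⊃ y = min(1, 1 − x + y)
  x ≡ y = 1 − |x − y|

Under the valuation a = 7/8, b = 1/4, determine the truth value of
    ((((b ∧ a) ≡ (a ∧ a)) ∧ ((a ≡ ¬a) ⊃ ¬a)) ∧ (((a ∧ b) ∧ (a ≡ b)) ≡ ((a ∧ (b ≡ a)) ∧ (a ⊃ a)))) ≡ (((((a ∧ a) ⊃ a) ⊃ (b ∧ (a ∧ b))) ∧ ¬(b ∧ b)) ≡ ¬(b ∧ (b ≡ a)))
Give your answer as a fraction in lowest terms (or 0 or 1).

b ∧ a = 1/4 ∧ 7/8 = 1/4
a ∧ a = 7/8 ∧ 7/8 = 7/8
(b ∧ a) ≡ (a ∧ a) = 1/4 ≡ 7/8 = 3/8
¬a = ¬7/8 = 1/8
a ≡ ¬a = 7/8 ≡ 1/8 = 1/4
¬a = ¬7/8 = 1/8
(a ≡ ¬a) ⊃ ¬a = 1/4 ⊃ 1/8 = 7/8
((b ∧ a) ≡ (a ∧ a)) ∧ ((a ≡ ¬a) ⊃ ¬a) = 3/8 ∧ 7/8 = 3/8
a ∧ b = 7/8 ∧ 1/4 = 1/4
a ≡ b = 7/8 ≡ 1/4 = 3/8
(a ∧ b) ∧ (a ≡ b) = 1/4 ∧ 3/8 = 1/4
b ≡ a = 1/4 ≡ 7/8 = 3/8
a ∧ (b ≡ a) = 7/8 ∧ 3/8 = 3/8
a ⊃ a = 7/8 ⊃ 7/8 = 1
(a ∧ (b ≡ a)) ∧ (a ⊃ a) = 3/8 ∧ 1 = 3/8
((a ∧ b) ∧ (a ≡ b)) ≡ ((a ∧ (b ≡ a)) ∧ (a ⊃ a)) = 1/4 ≡ 3/8 = 7/8
(((b ∧ a) ≡ (a ∧ a)) ∧ ((a ≡ ¬a) ⊃ ¬a)) ∧ (((a ∧ b) ∧ (a ≡ b)) ≡ ((a ∧ (b ≡ a)) ∧ (a ⊃ a))) = 3/8 ∧ 7/8 = 3/8
a ∧ a = 7/8 ∧ 7/8 = 7/8
(a ∧ a) ⊃ a = 7/8 ⊃ 7/8 = 1
a ∧ b = 7/8 ∧ 1/4 = 1/4
b ∧ (a ∧ b) = 1/4 ∧ 1/4 = 1/4
((a ∧ a) ⊃ a) ⊃ (b ∧ (a ∧ b)) = 1 ⊃ 1/4 = 1/4
b ∧ b = 1/4 ∧ 1/4 = 1/4
¬(b ∧ b) = ¬1/4 = 3/4
(((a ∧ a) ⊃ a) ⊃ (b ∧ (a ∧ b))) ∧ ¬(b ∧ b) = 1/4 ∧ 3/4 = 1/4
b ≡ a = 1/4 ≡ 7/8 = 3/8
b ∧ (b ≡ a) = 1/4 ∧ 3/8 = 1/4
¬(b ∧ (b ≡ a)) = ¬1/4 = 3/4
((((a ∧ a) ⊃ a) ⊃ (b ∧ (a ∧ b))) ∧ ¬(b ∧ b)) ≡ ¬(b ∧ (b ≡ a)) = 1/4 ≡ 3/4 = 1/2
((((b ∧ a) ≡ (a ∧ a)) ∧ ((a ≡ ¬a) ⊃ ¬a)) ∧ (((a ∧ b) ∧ (a ≡ b)) ≡ ((a ∧ (b ≡ a)) ∧ (a ⊃ a)))) ≡ (((((a ∧ a) ⊃ a) ⊃ (b ∧ (a ∧ b))) ∧ ¬(b ∧ b)) ≡ ¬(b ∧ (b ≡ a))) = 3/8 ≡ 1/2 = 7/8

7/8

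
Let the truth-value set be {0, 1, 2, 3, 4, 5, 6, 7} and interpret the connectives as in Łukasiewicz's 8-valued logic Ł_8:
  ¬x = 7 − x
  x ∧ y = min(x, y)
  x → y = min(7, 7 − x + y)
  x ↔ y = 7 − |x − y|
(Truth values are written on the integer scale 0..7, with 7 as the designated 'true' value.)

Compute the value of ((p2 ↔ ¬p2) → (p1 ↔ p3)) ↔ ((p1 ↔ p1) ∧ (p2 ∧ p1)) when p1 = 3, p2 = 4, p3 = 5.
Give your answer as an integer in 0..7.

4

¬p2 = ¬4 = 3
p2 ↔ ¬p2 = 4 ↔ 3 = 6
p1 ↔ p3 = 3 ↔ 5 = 5
(p2 ↔ ¬p2) → (p1 ↔ p3) = 6 → 5 = 6
p1 ↔ p1 = 3 ↔ 3 = 7
p2 ∧ p1 = 4 ∧ 3 = 3
(p1 ↔ p1) ∧ (p2 ∧ p1) = 7 ∧ 3 = 3
((p2 ↔ ¬p2) → (p1 ↔ p3)) ↔ ((p1 ↔ p1) ∧ (p2 ∧ p1)) = 6 ↔ 3 = 4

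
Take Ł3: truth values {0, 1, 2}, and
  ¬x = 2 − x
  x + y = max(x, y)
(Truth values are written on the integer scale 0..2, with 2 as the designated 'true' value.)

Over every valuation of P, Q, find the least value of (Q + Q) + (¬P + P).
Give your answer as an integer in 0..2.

1

Take P = 1, Q = 0:
Q + Q = 0 + 0 = 0
¬P = ¬1 = 1
¬P + P = 1 + 1 = 1
(Q + Q) + (¬P + P) = 0 + 1 = 1
No assignment yields a value below 1, so this is the minimum.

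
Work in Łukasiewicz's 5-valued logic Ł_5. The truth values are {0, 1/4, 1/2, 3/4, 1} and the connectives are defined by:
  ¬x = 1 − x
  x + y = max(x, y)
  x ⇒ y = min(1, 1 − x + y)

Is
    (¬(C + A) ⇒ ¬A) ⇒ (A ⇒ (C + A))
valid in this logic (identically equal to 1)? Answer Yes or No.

Yes

At A = 1/2, C = 0, for instance:
C + A = 0 + 1/2 = 1/2
¬(C + A) = ¬1/2 = 1/2
¬A = ¬1/2 = 1/2
¬(C + A) ⇒ ¬A = 1/2 ⇒ 1/2 = 1
A ⇒ (C + A) = 1/2 ⇒ 1/2 = 1
(¬(C + A) ⇒ ¬A) ⇒ (A ⇒ (C + A)) = 1 ⇒ 1 = 1
and checking the remaining 24 assignments likewise gives ≥ 1 in every case.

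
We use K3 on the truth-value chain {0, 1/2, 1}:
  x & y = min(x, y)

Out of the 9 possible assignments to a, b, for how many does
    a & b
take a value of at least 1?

1

a = 0, b = 0 ↦ 0  <
a = 0, b = 1/2 ↦ 0  <
a = 0, b = 1 ↦ 0  <
a = 1/2, b = 0 ↦ 0  <
a = 1/2, b = 1/2 ↦ 1/2  <
a = 1/2, b = 1 ↦ 1/2  <
a = 1, b = 0 ↦ 0  <
a = 1, b = 1/2 ↦ 1/2  <
a = 1, b = 1 ↦ 1  ≥
So 1 of the 9 assignments meets the threshold.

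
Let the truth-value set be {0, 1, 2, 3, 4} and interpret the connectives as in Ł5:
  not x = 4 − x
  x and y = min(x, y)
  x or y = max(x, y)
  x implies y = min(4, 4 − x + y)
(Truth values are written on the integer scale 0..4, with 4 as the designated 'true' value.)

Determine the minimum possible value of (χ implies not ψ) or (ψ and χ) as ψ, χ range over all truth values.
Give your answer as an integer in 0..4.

Take ψ = 2, χ = 4:
not ψ = not 2 = 2
χ implies not ψ = 4 implies 2 = 2
ψ and χ = 2 and 4 = 2
(χ implies not ψ) or (ψ and χ) = 2 or 2 = 2
No assignment yields a value below 2, so this is the minimum.

2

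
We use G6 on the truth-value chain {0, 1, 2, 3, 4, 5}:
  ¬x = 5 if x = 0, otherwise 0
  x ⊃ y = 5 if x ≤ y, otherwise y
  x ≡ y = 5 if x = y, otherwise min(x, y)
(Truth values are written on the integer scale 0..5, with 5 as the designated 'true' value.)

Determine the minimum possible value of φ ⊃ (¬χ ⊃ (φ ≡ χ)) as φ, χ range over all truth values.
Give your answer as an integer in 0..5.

0

Take φ = 1, χ = 0:
¬χ = ¬0 = 5
φ ≡ χ = 1 ≡ 0 = 0
¬χ ⊃ (φ ≡ χ) = 5 ⊃ 0 = 0
φ ⊃ (¬χ ⊃ (φ ≡ χ)) = 1 ⊃ 0 = 0
No assignment yields a value below 0, so this is the minimum.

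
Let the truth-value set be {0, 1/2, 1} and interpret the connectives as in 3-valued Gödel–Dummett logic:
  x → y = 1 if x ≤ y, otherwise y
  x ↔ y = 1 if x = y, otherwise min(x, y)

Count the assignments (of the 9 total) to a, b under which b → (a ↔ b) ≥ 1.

6

a = 0, b = 0 ↦ 1  ≥
a = 0, b = 1/2 ↦ 0  <
a = 0, b = 1 ↦ 0  <
a = 1/2, b = 0 ↦ 1  ≥
a = 1/2, b = 1/2 ↦ 1  ≥
a = 1/2, b = 1 ↦ 1/2  <
a = 1, b = 0 ↦ 1  ≥
a = 1, b = 1/2 ↦ 1  ≥
a = 1, b = 1 ↦ 1  ≥
So 6 of the 9 assignments meet the threshold.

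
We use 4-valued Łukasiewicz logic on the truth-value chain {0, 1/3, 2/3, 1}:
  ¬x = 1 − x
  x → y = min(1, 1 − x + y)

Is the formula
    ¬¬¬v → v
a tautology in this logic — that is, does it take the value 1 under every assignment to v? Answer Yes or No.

Counterexample: take v = 0.
¬v = ¬0 = 1
¬¬v = ¬1 = 0
¬¬¬v = ¬0 = 1
¬¬¬v → v = 1 → 0 = 0
This gives 0 ≠ 1.

No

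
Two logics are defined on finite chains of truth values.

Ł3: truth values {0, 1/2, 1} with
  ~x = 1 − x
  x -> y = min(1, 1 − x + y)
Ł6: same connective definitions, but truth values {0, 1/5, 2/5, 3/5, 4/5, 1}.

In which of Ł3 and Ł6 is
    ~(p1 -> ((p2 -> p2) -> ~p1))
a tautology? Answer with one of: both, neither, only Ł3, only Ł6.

neither

In Ł3: at p1 = 0, p2 = 0 the value is 0 — not a tautology.
In Ł6: at p1 = 0, p2 = 0 the value is 0 — not a tautology.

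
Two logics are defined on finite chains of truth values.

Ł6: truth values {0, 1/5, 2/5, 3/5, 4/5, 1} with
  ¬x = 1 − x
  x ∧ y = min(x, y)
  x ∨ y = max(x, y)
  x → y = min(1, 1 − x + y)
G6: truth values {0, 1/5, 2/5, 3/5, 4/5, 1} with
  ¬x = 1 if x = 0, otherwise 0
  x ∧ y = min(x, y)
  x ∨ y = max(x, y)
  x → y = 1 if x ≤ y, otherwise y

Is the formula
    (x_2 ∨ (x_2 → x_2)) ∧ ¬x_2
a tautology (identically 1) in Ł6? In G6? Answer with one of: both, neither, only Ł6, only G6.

neither

In Ł6: at x_2 = 1/5 the value is 4/5 — not a tautology.
In G6: at x_2 = 1/5 the value is 0 — not a tautology.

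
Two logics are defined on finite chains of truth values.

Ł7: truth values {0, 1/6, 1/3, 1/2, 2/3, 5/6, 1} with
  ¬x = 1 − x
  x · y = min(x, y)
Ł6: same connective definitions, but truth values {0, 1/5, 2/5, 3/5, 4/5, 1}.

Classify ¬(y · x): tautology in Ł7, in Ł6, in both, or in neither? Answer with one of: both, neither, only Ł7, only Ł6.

In Ł7: at x = 1/6, y = 1/6 the value is 5/6 — not a tautology.
In Ł6: at x = 1/5, y = 1/5 the value is 4/5 — not a tautology.

neither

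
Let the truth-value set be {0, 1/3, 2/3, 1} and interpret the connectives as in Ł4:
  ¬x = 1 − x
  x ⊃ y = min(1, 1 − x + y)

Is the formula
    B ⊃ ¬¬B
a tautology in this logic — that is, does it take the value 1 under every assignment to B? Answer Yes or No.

Yes

B = 0 ↦ 1
B = 1/3 ↦ 1
B = 2/3 ↦ 1
B = 1 ↦ 1
Every assignment gives a value ≥ 1.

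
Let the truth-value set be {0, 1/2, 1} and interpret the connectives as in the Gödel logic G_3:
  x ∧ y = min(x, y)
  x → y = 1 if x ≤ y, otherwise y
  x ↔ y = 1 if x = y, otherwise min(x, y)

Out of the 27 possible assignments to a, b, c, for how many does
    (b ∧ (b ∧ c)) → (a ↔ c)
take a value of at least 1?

value 1: 22 assignments (counts)
value 1/2: 1 assignment
value 0: 4 assignments
So 22 of the 27 assignments meet the threshold.

22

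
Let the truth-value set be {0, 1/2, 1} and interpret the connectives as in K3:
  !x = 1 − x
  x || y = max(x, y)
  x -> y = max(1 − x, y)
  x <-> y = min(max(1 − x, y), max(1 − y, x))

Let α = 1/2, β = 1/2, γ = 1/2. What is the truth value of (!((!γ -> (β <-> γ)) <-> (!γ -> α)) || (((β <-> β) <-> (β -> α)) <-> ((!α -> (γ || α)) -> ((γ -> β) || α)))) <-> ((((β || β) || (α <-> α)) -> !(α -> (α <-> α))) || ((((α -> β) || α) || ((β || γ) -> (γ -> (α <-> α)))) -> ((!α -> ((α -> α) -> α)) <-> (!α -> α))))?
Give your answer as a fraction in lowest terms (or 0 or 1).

!γ = !1/2 = 1/2
β <-> γ = 1/2 <-> 1/2 = 1/2
!γ -> (β <-> γ) = 1/2 -> 1/2 = 1/2
!γ = !1/2 = 1/2
!γ -> α = 1/2 -> 1/2 = 1/2
(!γ -> (β <-> γ)) <-> (!γ -> α) = 1/2 <-> 1/2 = 1/2
!((!γ -> (β <-> γ)) <-> (!γ -> α)) = !1/2 = 1/2
β <-> β = 1/2 <-> 1/2 = 1/2
β -> α = 1/2 -> 1/2 = 1/2
(β <-> β) <-> (β -> α) = 1/2 <-> 1/2 = 1/2
!α = !1/2 = 1/2
γ || α = 1/2 || 1/2 = 1/2
!α -> (γ || α) = 1/2 -> 1/2 = 1/2
γ -> β = 1/2 -> 1/2 = 1/2
(γ -> β) || α = 1/2 || 1/2 = 1/2
(!α -> (γ || α)) -> ((γ -> β) || α) = 1/2 -> 1/2 = 1/2
((β <-> β) <-> (β -> α)) <-> ((!α -> (γ || α)) -> ((γ -> β) || α)) = 1/2 <-> 1/2 = 1/2
!((!γ -> (β <-> γ)) <-> (!γ -> α)) || (((β <-> β) <-> (β -> α)) <-> ((!α -> (γ || α)) -> ((γ -> β) || α))) = 1/2 || 1/2 = 1/2
β || β = 1/2 || 1/2 = 1/2
α <-> α = 1/2 <-> 1/2 = 1/2
(β || β) || (α <-> α) = 1/2 || 1/2 = 1/2
α <-> α = 1/2 <-> 1/2 = 1/2
α -> (α <-> α) = 1/2 -> 1/2 = 1/2
!(α -> (α <-> α)) = !1/2 = 1/2
((β || β) || (α <-> α)) -> !(α -> (α <-> α)) = 1/2 -> 1/2 = 1/2
α -> β = 1/2 -> 1/2 = 1/2
(α -> β) || α = 1/2 || 1/2 = 1/2
β || γ = 1/2 || 1/2 = 1/2
α <-> α = 1/2 <-> 1/2 = 1/2
γ -> (α <-> α) = 1/2 -> 1/2 = 1/2
(β || γ) -> (γ -> (α <-> α)) = 1/2 -> 1/2 = 1/2
((α -> β) || α) || ((β || γ) -> (γ -> (α <-> α))) = 1/2 || 1/2 = 1/2
!α = !1/2 = 1/2
α -> α = 1/2 -> 1/2 = 1/2
(α -> α) -> α = 1/2 -> 1/2 = 1/2
!α -> ((α -> α) -> α) = 1/2 -> 1/2 = 1/2
!α = !1/2 = 1/2
!α -> α = 1/2 -> 1/2 = 1/2
(!α -> ((α -> α) -> α)) <-> (!α -> α) = 1/2 <-> 1/2 = 1/2
(((α -> β) || α) || ((β || γ) -> (γ -> (α <-> α)))) -> ((!α -> ((α -> α) -> α)) <-> (!α -> α)) = 1/2 -> 1/2 = 1/2
(((β || β) || (α <-> α)) -> !(α -> (α <-> α))) || ((((α -> β) || α) || ((β || γ) -> (γ -> (α <-> α)))) -> ((!α -> ((α -> α) -> α)) <-> (!α -> α))) = 1/2 || 1/2 = 1/2
(!((!γ -> (β <-> γ)) <-> (!γ -> α)) || (((β <-> β) <-> (β -> α)) <-> ((!α -> (γ || α)) -> ((γ -> β) || α)))) <-> ((((β || β) || (α <-> α)) -> !(α -> (α <-> α))) || ((((α -> β) || α) || ((β || γ) -> (γ -> (α <-> α)))) -> ((!α -> ((α -> α) -> α)) <-> (!α -> α)))) = 1/2 <-> 1/2 = 1/2

1/2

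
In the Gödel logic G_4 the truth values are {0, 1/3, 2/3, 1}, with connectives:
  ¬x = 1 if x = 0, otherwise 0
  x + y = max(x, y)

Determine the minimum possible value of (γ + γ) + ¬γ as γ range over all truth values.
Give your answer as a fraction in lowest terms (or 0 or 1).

1/3

Take γ = 1/3:
γ + γ = 1/3 + 1/3 = 1/3
¬γ = ¬1/3 = 0
(γ + γ) + ¬γ = 1/3 + 0 = 1/3
No assignment yields a value below 1/3, so this is the minimum.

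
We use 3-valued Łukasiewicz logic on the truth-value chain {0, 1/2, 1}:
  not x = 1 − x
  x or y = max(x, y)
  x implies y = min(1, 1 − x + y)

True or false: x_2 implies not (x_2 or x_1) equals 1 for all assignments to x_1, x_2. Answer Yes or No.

No

Counterexample: take x_1 = 0, x_2 = 1.
x_2 or x_1 = 1 or 0 = 1
not (x_2 or x_1) = not 1 = 0
x_2 implies not (x_2 or x_1) = 1 implies 0 = 0
This gives 0 ≠ 1.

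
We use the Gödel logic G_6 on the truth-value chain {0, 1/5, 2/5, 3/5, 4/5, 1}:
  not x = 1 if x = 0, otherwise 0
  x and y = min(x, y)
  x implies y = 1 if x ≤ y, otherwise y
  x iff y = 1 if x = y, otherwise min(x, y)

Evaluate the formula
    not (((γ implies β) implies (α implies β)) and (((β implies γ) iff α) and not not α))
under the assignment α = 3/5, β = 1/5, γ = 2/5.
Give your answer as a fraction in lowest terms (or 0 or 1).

γ implies β = 2/5 implies 1/5 = 1/5
α implies β = 3/5 implies 1/5 = 1/5
(γ implies β) implies (α implies β) = 1/5 implies 1/5 = 1
β implies γ = 1/5 implies 2/5 = 1
(β implies γ) iff α = 1 iff 3/5 = 3/5
not α = not 3/5 = 0
not not α = not 0 = 1
((β implies γ) iff α) and not not α = 3/5 and 1 = 3/5
((γ implies β) implies (α implies β)) and (((β implies γ) iff α) and not not α) = 1 and 3/5 = 3/5
not (((γ implies β) implies (α implies β)) and (((β implies γ) iff α) and not not α)) = not 3/5 = 0

0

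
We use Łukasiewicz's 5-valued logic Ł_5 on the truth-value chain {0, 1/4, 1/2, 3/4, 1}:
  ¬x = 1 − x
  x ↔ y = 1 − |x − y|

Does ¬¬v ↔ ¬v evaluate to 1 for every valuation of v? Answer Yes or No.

No

Counterexample: take v = 0.
¬v = ¬0 = 1
¬¬v = ¬1 = 0
¬v = ¬0 = 1
¬¬v ↔ ¬v = 0 ↔ 1 = 0
This gives 0 ≠ 1.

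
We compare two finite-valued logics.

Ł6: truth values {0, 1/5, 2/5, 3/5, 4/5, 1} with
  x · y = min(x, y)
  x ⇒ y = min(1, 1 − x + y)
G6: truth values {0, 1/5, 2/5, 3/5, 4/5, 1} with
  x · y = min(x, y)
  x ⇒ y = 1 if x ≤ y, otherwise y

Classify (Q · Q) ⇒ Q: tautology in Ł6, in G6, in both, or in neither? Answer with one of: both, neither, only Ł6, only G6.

both

In Ł6: every assignment gives 1 — tautology.
In G6: every assignment gives 1 — tautology.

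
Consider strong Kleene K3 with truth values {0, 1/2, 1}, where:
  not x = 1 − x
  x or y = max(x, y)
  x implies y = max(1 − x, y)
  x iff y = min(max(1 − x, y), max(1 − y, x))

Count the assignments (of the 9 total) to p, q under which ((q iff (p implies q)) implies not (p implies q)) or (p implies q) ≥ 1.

p = 0, q = 0 ↦ 1  ≥
p = 0, q = 1/2 ↦ 1  ≥
p = 0, q = 1 ↦ 1  ≥
p = 1/2, q = 0 ↦ 1/2  <
p = 1/2, q = 1/2 ↦ 1/2  <
p = 1/2, q = 1 ↦ 1  ≥
p = 1, q = 0 ↦ 1  ≥
p = 1, q = 1/2 ↦ 1/2  <
p = 1, q = 1 ↦ 1  ≥
So 6 of the 9 assignments meet the threshold.

6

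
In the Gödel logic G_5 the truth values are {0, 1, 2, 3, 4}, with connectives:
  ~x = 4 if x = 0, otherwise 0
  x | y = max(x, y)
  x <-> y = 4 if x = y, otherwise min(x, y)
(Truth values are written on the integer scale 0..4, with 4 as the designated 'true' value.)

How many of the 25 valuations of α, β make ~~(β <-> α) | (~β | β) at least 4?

value 4: 22 assignments (counts)
value 3: 1 assignment
value 2: 1 assignment
value 1: 1 assignment
So 22 of the 25 assignments meet the threshold.

22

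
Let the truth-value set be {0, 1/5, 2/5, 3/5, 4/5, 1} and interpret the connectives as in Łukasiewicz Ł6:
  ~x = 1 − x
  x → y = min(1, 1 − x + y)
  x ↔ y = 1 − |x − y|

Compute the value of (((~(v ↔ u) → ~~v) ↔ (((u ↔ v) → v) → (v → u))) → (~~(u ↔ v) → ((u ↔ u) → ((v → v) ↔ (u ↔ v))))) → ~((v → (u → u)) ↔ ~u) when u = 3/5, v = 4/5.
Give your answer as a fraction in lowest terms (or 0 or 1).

3/5

v ↔ u = 4/5 ↔ 3/5 = 4/5
~(v ↔ u) = ~4/5 = 1/5
~v = ~4/5 = 1/5
~~v = ~1/5 = 4/5
~(v ↔ u) → ~~v = 1/5 → 4/5 = 1
u ↔ v = 3/5 ↔ 4/5 = 4/5
(u ↔ v) → v = 4/5 → 4/5 = 1
v → u = 4/5 → 3/5 = 4/5
((u ↔ v) → v) → (v → u) = 1 → 4/5 = 4/5
(~(v ↔ u) → ~~v) ↔ (((u ↔ v) → v) → (v → u)) = 1 ↔ 4/5 = 4/5
u ↔ v = 3/5 ↔ 4/5 = 4/5
~(u ↔ v) = ~4/5 = 1/5
~~(u ↔ v) = ~1/5 = 4/5
u ↔ u = 3/5 ↔ 3/5 = 1
v → v = 4/5 → 4/5 = 1
u ↔ v = 3/5 ↔ 4/5 = 4/5
(v → v) ↔ (u ↔ v) = 1 ↔ 4/5 = 4/5
(u ↔ u) → ((v → v) ↔ (u ↔ v)) = 1 → 4/5 = 4/5
~~(u ↔ v) → ((u ↔ u) → ((v → v) ↔ (u ↔ v))) = 4/5 → 4/5 = 1
((~(v ↔ u) → ~~v) ↔ (((u ↔ v) → v) → (v → u))) → (~~(u ↔ v) → ((u ↔ u) → ((v → v) ↔ (u ↔ v)))) = 4/5 → 1 = 1
u → u = 3/5 → 3/5 = 1
v → (u → u) = 4/5 → 1 = 1
~u = ~3/5 = 2/5
(v → (u → u)) ↔ ~u = 1 ↔ 2/5 = 2/5
~((v → (u → u)) ↔ ~u) = ~2/5 = 3/5
(((~(v ↔ u) → ~~v) ↔ (((u ↔ v) → v) → (v → u))) → (~~(u ↔ v) → ((u ↔ u) → ((v → v) ↔ (u ↔ v))))) → ~((v → (u → u)) ↔ ~u) = 1 → 3/5 = 3/5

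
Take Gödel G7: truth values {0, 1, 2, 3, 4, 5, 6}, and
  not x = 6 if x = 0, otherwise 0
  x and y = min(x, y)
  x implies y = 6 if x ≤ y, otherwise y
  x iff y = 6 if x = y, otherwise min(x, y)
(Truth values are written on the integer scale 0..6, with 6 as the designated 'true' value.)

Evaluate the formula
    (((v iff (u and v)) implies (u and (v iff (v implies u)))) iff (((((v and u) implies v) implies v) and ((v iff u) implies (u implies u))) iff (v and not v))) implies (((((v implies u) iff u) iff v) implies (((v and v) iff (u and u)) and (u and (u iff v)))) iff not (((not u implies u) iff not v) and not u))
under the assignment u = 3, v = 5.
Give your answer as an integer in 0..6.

u and v = 3 and 5 = 3
v iff (u and v) = 5 iff 3 = 3
v implies u = 5 implies 3 = 3
v iff (v implies u) = 5 iff 3 = 3
u and (v iff (v implies u)) = 3 and 3 = 3
(v iff (u and v)) implies (u and (v iff (v implies u))) = 3 implies 3 = 6
v and u = 5 and 3 = 3
(v and u) implies v = 3 implies 5 = 6
((v and u) implies v) implies v = 6 implies 5 = 5
v iff u = 5 iff 3 = 3
u implies u = 3 implies 3 = 6
(v iff u) implies (u implies u) = 3 implies 6 = 6
(((v and u) implies v) implies v) and ((v iff u) implies (u implies u)) = 5 and 6 = 5
not v = not 5 = 0
v and not v = 5 and 0 = 0
((((v and u) implies v) implies v) and ((v iff u) implies (u implies u))) iff (v and not v) = 5 iff 0 = 0
((v iff (u and v)) implies (u and (v iff (v implies u)))) iff (((((v and u) implies v) implies v) and ((v iff u) implies (u implies u))) iff (v and not v)) = 6 iff 0 = 0
v implies u = 5 implies 3 = 3
(v implies u) iff u = 3 iff 3 = 6
((v implies u) iff u) iff v = 6 iff 5 = 5
v and v = 5 and 5 = 5
u and u = 3 and 3 = 3
(v and v) iff (u and u) = 5 iff 3 = 3
u iff v = 3 iff 5 = 3
u and (u iff v) = 3 and 3 = 3
((v and v) iff (u and u)) and (u and (u iff v)) = 3 and 3 = 3
(((v implies u) iff u) iff v) implies (((v and v) iff (u and u)) and (u and (u iff v))) = 5 implies 3 = 3
not u = not 3 = 0
not u implies u = 0 implies 3 = 6
not v = not 5 = 0
(not u implies u) iff not v = 6 iff 0 = 0
not u = not 3 = 0
((not u implies u) iff not v) and not u = 0 and 0 = 0
not (((not u implies u) iff not v) and not u) = not 0 = 6
((((v implies u) iff u) iff v) implies (((v and v) iff (u and u)) and (u and (u iff v)))) iff not (((not u implies u) iff not v) and not u) = 3 iff 6 = 3
(((v iff (u and v)) implies (u and (v iff (v implies u)))) iff (((((v and u) implies v) implies v) and ((v iff u) implies (u implies u))) iff (v and not v))) implies (((((v implies u) iff u) iff v) implies (((v and v) iff (u and u)) and (u and (u iff v)))) iff not (((not u implies u) iff not v) and not u)) = 0 implies 3 = 6

6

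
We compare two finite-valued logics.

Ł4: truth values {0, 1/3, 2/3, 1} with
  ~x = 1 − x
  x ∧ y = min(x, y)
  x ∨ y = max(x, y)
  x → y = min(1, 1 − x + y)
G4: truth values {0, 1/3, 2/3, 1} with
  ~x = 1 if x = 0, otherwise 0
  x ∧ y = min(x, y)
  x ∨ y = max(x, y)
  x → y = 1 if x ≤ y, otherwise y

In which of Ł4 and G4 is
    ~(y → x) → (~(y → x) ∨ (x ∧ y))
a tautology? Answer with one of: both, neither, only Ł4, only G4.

both

In Ł4: every assignment gives 1 — tautology.
In G4: every assignment gives 1 — tautology.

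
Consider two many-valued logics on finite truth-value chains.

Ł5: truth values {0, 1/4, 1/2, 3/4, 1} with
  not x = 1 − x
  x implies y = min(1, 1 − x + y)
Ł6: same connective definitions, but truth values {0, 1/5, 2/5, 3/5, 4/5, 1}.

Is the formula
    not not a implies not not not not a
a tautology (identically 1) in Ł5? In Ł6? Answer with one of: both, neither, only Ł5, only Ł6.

both

In Ł5: every assignment gives 1 — tautology.
In Ł6: every assignment gives 1 — tautology.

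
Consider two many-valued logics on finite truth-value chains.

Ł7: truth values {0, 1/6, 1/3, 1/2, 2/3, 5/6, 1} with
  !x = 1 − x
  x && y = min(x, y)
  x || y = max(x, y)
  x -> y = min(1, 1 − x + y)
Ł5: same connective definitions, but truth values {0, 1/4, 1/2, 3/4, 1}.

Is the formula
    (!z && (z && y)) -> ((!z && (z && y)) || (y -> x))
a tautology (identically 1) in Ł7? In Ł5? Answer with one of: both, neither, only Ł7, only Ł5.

In Ł7: every assignment gives 1 — tautology.
In Ł5: every assignment gives 1 — tautology.

both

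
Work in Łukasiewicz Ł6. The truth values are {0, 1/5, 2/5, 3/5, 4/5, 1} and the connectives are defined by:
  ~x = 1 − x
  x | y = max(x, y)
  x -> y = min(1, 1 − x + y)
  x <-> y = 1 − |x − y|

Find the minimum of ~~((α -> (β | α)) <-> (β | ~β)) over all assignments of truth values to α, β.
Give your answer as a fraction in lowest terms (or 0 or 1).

Take α = 0, β = 2/5:
β | α = 2/5 | 0 = 2/5
α -> (β | α) = 0 -> 2/5 = 1
~β = ~2/5 = 3/5
β | ~β = 2/5 | 3/5 = 3/5
(α -> (β | α)) <-> (β | ~β) = 1 <-> 3/5 = 3/5
~((α -> (β | α)) <-> (β | ~β)) = ~3/5 = 2/5
~~((α -> (β | α)) <-> (β | ~β)) = ~2/5 = 3/5
No assignment yields a value below 3/5, so this is the minimum.

3/5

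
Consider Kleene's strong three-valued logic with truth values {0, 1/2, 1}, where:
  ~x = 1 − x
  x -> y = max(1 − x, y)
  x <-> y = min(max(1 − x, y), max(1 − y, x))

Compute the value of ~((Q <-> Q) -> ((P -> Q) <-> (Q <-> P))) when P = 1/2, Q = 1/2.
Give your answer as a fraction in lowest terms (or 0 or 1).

1/2

Q <-> Q = 1/2 <-> 1/2 = 1/2
P -> Q = 1/2 -> 1/2 = 1/2
Q <-> P = 1/2 <-> 1/2 = 1/2
(P -> Q) <-> (Q <-> P) = 1/2 <-> 1/2 = 1/2
(Q <-> Q) -> ((P -> Q) <-> (Q <-> P)) = 1/2 -> 1/2 = 1/2
~((Q <-> Q) -> ((P -> Q) <-> (Q <-> P))) = ~1/2 = 1/2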